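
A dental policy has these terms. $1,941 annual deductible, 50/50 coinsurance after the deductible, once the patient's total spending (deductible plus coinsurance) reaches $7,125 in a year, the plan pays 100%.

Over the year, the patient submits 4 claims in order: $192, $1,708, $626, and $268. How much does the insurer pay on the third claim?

$292.50

#1 ($192): fully absorbed by the deductible. Cost to patient: $192. OOP to date $192. Plan pays $192 − $192 = $0.
#2 ($1,708): fully absorbed by the deductible. Cost to patient: $1,708. OOP to date $1,900. Insurer: $1,708 − $1,708 = $0.
#3 ($626): $41 to deductible, leaving $585; 50% of $585 = $292.50. Patient pays $333.50; OOP now $2,233.50. Insurer: $626 − $333.50 = $292.50.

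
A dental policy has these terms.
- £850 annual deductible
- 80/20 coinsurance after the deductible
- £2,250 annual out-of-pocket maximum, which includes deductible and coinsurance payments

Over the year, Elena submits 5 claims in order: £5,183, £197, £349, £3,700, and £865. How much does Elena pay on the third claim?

Bill 1, £5,183: £850 to deductible, leaving £4,333; coinsurance £4,333 × 20% = £866.60. Cost to patient: £1,716.60. OOP to date £1,716.60.
Bill 2, £197: deductible already satisfied, so patient's share is 20% × £197 = £39.40. Patient pays £39.40; OOP now £1,756.
Bill 3, £349: 20% coinsurance on £349 = £69.80. Patient pays £69.80; OOP now £1,825.80.

£69.80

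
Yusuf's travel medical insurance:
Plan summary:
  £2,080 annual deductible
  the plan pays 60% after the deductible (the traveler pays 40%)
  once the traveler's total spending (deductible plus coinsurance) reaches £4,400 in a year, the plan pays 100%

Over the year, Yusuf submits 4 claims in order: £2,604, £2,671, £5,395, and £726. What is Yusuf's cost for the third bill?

£1,042

Claim 1 — £2,604: £2,080 to deductible, leaving £524; 40% of £524 = £209.60. Traveler owes £2,289.60 (running OOP £2,289.60).
Claim 2 — £2,671: deductible met; 40% of £2,671 = £1,068.40. Cost to traveler: £1,068.40. OOP to date £3,358.
Claim 3 — £5,395: deductible already satisfied, so traveler's share is 40% × £5,395 = £2,158. That would push OOP to £5,516, over the £4,400 cap, so traveler pays £4,400 − £3,358 = £1,042.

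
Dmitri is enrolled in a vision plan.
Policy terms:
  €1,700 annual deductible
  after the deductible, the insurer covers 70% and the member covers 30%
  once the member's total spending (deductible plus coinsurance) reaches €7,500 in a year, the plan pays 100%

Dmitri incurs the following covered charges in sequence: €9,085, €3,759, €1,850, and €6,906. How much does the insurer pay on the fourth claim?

€5,004.20

Bill 1, €9,085: €1,700 to deductible, leaving €7,385; coinsurance €7,385 × 30% = €2,215.50. Cost to member: €3,915.50. OOP to date €3,915.50. Plan pays €9,085 − €3,915.50 = €5,169.50.
Bill 2, €3,759: deductible met; 30% of €3,759 = €1,127.70. Cost to member: €1,127.70. OOP to date €5,043.20. Plan pays €3,759 − €1,127.70 = €2,631.30.
Bill 3, €1,850: 30% coinsurance on €1,850 = €555. Cost to member: €555. OOP to date €5,598.20. Insurer: €1,850 − €555 = €1,295.
Bill 4, €6,906: deductible already satisfied, so member's share is 30% × €6,906 = €2,071.80. That would push OOP to €7,670, over the €7,500 cap, so member pays €7,500 − €5,598.20 = €1,901.80. Insurer: €6,906 − €1,901.80 = €5,004.20.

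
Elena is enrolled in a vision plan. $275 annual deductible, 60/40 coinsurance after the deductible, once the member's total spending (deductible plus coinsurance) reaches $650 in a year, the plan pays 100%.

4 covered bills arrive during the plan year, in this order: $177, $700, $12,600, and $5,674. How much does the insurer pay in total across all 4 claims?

Claim 1 — $177: entire amount goes to the deductible. Member pays $177; OOP now $177. Plan pays $177 − $177 = $0.
Claim 2 — $700: deductible takes $98, $602 remains; coinsurance $602 × 40% = $240.80. Cost to member: $338.80. OOP to date $515.80. Plan pays $700 − $338.80 = $361.20.
Claim 3 — $12,600: deductible met; 40% of $12,600 = $5,040. That would push OOP to $5,555.80, over the $650 cap, so member pays $650 − $515.80 = $134.20. Insurer: $12,600 − $134.20 = $12,465.80.
Claim 4 — $5,674: deductible already satisfied, so member's share is 40% × $5,674 = $2,269.60. Adding that to $650 gives $2,919.60, past the $650 cap; member pays only $650 − $650 = $0. Plan pays $5,674 − $0 = $5,674.
Insurer total = bills − member's total = $19,151 − $650 = $18,501.

$18,501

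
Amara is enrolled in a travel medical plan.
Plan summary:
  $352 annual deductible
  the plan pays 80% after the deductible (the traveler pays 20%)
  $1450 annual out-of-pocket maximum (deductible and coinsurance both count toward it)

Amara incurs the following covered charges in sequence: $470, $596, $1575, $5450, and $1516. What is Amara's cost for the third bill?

Claim 1 ($470): $352 finishes the deductible; $118 goes to coinsurance; coinsurance $118 × 20% = $23.60. Traveler owes $375.60 (running OOP $375.60).
Claim 2 ($596): deductible met; 20% of $596 = $119.20. Cost to traveler: $119.20. OOP to date $494.80.
Claim 3 ($1575): deductible already satisfied, so traveler's share is 20% × $1575 = $315. Traveler owes $315 (running OOP $809.80).

$315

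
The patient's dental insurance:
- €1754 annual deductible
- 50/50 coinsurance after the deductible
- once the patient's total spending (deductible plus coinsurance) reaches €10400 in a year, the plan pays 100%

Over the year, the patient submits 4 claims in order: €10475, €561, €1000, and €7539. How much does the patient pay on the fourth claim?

Bill 1, €10475: deductible takes €1754, €8721 remains; patient's 50% is €4360.50. Patient pays €6114.50; OOP now €6114.50.
Bill 2, €561: deductible already satisfied, so patient's share is 50% × €561 = €280.50. Patient pays €280.50; OOP now €6395.
Bill 3, €1000: 50% coinsurance on €1000 = €500. Patient owes €500 (running OOP €6895).
Bill 4, €7539: 50% coinsurance on €7539 = €3769.50. Adding that to €6895 gives €10664.50, past the €10400 cap; patient pays only €10400 − €6895 = €3505.

€3505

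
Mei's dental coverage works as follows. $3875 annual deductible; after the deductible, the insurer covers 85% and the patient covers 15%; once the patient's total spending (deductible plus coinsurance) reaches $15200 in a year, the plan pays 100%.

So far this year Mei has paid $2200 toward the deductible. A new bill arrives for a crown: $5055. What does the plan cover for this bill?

$2200 of the $3875 deductible is already met, leaving $1675.
After the $1675 deductible portion, $5055 − $1675 = $3380 is subject to coinsurance.
15% of $3380 = $507 falls to the patient.
So the patient owes $1675 + $507 = $2182 before any cap.
Cumulative spending $2200 + $2182 = $4382 stays under the $15200 maximum.
The insurer covers the remainder: $5055 − $2182 = $2873.

$2873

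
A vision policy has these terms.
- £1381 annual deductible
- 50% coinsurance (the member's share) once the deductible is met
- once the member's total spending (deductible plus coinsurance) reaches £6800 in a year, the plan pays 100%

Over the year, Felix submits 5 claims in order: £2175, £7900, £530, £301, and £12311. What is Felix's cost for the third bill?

£265

Bill 1, £2175: £1381 finishes the deductible; £794 goes to coinsurance; member's 50% is £397. Member owes £1778 (running OOP £1778).
Bill 2, £7900: deductible already satisfied, so member's share is 50% × £7900 = £3950. Member pays £3950; OOP now £5728.
Bill 3, £530: deductible already satisfied, so member's share is 50% × £530 = £265. Cost to member: £265. OOP to date £5993.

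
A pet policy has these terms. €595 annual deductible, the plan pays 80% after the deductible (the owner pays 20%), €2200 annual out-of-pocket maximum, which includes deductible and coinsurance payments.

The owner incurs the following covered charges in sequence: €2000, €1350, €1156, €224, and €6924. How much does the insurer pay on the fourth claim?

#1 (€2000): deductible takes €595, €1405 remains; owner's 20% is €281. Owner owes €876 (running OOP €876). Insurer: €2000 − €876 = €1124.
#2 (€1350): deductible met; 20% of €1350 = €270. Owner pays €270; OOP now €1146. Insurer: €1350 − €270 = €1080.
#3 (€1156): deductible met; 20% of €1156 = €231.20. Cost to owner: €231.20. OOP to date €1377.20. Insurer: €1156 − €231.20 = €924.80.
#4 (€224): deductible met; 20% of €224 = €44.80. Owner owes €44.80 (running OOP €1422). Plan pays €224 − €44.80 = €179.20.

€179.20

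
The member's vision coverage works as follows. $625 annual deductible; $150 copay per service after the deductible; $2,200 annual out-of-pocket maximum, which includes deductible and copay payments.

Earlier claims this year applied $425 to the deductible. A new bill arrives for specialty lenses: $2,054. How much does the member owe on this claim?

Deductible still to meet: $625 − $425 = $200.
The remaining $1,854 (= $2,054 − $200) moves to the copay.
Copay on this service: $150.
That puts the member's cost at $200 + $150 = $350 before any cap.
Total out-of-pocket so far would be $425 + $350 = $775, below the $2,200 cap — no reduction.

$350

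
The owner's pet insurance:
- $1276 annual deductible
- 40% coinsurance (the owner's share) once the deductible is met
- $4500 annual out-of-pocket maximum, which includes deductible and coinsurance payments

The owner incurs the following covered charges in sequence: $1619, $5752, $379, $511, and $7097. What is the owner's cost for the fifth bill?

$430

Bill 1, $1619: $1276 to deductible, leaving $343; 40% of $343 = $137.20. Cost to owner: $1413.20. OOP to date $1413.20.
Bill 2, $5752: deductible already satisfied, so owner's share is 40% × $5752 = $2300.80. Cost to owner: $2300.80. OOP to date $3714.
Bill 3, $379: deductible already satisfied, so owner's share is 40% × $379 = $151.60. Cost to owner: $151.60. OOP to date $3865.60.
Bill 4, $511: deductible met; 40% of $511 = $204.40. Owner pays $204.40; OOP now $4070.
Bill 5, $7097: deductible met; 40% of $7097 = $2838.80. Adding that to $4070 gives $6908.80, past the $4500 cap; owner pays only $4500 − $4070 = $430.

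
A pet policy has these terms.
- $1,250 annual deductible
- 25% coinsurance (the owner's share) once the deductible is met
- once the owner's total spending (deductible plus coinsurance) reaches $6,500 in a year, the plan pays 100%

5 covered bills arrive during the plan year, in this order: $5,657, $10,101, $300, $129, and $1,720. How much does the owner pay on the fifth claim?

$430

#1 ($5,657): deductible takes $1,250, $4,407 remains; owner's 25% is $1,101.75. Owner pays $2,351.75; OOP now $2,351.75.
#2 ($10,101): deductible already satisfied, so owner's share is 25% × $10,101 = $2,525.25. Owner pays $2,525.25; OOP now $4,877.
#3 ($300): deductible already satisfied, so owner's share is 25% × $300 = $75. Owner owes $75 (running OOP $4,952).
#4 ($129): deductible already satisfied, so owner's share is 25% × $129 = $32.25. Cost to owner: $32.25. OOP to date $4,984.25.
#5 ($1,720): 25% coinsurance on $1,720 = $430. Owner owes $430 (running OOP $5,414.25).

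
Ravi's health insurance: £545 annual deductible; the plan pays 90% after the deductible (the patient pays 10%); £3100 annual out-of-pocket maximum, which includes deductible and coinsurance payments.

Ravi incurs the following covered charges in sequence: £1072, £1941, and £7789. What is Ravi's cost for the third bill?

Claim 1 — £1072: deductible takes £545, £527 remains; patient's 10% is £52.70. Patient owes £597.70 (running OOP £597.70).
Claim 2 — £1941: deductible already satisfied, so patient's share is 10% × £1941 = £194.10. Cost to patient: £194.10. OOP to date £791.80.
Claim 3 — £7789: deductible already satisfied, so patient's share is 10% × £7789 = £778.90. Patient owes £778.90 (running OOP £1570.70).

£778.90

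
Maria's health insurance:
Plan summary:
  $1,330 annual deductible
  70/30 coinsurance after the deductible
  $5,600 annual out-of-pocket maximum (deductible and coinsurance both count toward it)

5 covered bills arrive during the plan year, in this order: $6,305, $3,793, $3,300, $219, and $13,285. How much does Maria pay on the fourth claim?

Claim 1 — $6,305: $1,330 to deductible, leaving $4,975; coinsurance $4,975 × 30% = $1,492.50. Cost to patient: $2,822.50. OOP to date $2,822.50.
Claim 2 — $3,793: 30% coinsurance on $3,793 = $1,137.90. Patient pays $1,137.90; OOP now $3,960.40.
Claim 3 — $3,300: deductible met; 30% of $3,300 = $990. Patient owes $990 (running OOP $4,950.40).
Claim 4 — $219: 30% coinsurance on $219 = $65.70. Patient owes $65.70 (running OOP $5,016.10).

$65.70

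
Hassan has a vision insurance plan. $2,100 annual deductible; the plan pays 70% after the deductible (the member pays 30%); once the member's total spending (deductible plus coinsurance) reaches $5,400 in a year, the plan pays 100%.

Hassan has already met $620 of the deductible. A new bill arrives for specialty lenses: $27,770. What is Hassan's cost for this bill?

$4,780

Remaining deductible: $2,100 − $620 = $1,480.
The remaining $26,290 (= $27,770 − $1,480) moves to coinsurance.
Coinsurance: $26,290 × 30% = $7,887.
That puts the member's cost at $1,480 + $7,887 = $9,367 before any cap.
That would bring total out-of-pocket to $9,987, past the $5,400 cap. The member is capped at $5,400 − $620 = $4,780 on this claim.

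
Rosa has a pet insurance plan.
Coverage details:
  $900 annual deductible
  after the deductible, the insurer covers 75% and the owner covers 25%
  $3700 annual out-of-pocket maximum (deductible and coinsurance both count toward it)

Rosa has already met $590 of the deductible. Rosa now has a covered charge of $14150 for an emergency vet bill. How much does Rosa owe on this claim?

$3110

Deductible still to meet: $900 − $590 = $310.
After the $310 deductible portion, $14150 − $310 = $13840 is subject to coinsurance.
Coinsurance: $13840 × 25% = $3460.
So the owner owes $310 + $3460 = $3770 before any cap.
Adding $3770 to the $590 already spent would give $4360, which exceeds the $3700 cap; the owner pays just $3700 − $590 = $3110.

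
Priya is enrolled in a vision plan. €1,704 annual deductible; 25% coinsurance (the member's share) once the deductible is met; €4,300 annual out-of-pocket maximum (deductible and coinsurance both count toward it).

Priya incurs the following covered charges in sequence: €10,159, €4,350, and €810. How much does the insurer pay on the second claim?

Claim 1 (€10,159): €1,704 finishes the deductible; €8,455 goes to coinsurance; 25% of €8,455 = €2,113.75. Cost to member: €3,817.75. OOP to date €3,817.75. Insurer: €10,159 − €3,817.75 = €6,341.25.
Claim 2 (€4,350): 25% coinsurance on €4,350 = €1,087.50. That would push OOP to €4,905.25, over the €4,300 cap, so member pays €4,300 − €3,817.75 = €482.25. Insurer: €4,350 − €482.25 = €3,867.75.

€3,867.75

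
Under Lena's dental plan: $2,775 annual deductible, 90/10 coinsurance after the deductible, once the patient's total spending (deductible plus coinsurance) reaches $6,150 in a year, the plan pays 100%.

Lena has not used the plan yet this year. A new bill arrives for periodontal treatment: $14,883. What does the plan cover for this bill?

$10,897.20

Deductible not yet touched, so the first $2,775 of the bill goes to the deductible.
That leaves $14,883 − $2,775 = $12,108 for coinsurance.
Patient's 10% share of $12,108 is $1,210.80.
Patient responsibility before any cap: $2,775 + $1,210.80 = $3,985.80.
Total out-of-pocket so far would be $0 + $3,985.80 = $3,985.80, below the $6,150 cap — no reduction.
Insurer pays the balance: $14,883 − $3,985.80 = $10,897.20.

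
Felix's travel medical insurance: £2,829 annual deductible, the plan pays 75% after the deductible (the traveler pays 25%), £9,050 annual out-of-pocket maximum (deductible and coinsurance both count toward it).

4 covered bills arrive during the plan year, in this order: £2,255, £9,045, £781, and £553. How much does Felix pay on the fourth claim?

Claim 1 — £2,255: all of it applies to the deductible. Cost to traveler: £2,255. OOP to date £2,255.
Claim 2 — £9,045: £574 to deductible, leaving £8,471; 25% of £8,471 = £2,117.75. Traveler owes £2,691.75 (running OOP £4,946.75).
Claim 3 — £781: deductible already satisfied, so traveler's share is 25% × £781 = £195.25. Traveler pays £195.25; OOP now £5,142.
Claim 4 — £553: deductible met; 25% of £553 = £138.25. Traveler owes £138.25 (running OOP £5,280.25).

£138.25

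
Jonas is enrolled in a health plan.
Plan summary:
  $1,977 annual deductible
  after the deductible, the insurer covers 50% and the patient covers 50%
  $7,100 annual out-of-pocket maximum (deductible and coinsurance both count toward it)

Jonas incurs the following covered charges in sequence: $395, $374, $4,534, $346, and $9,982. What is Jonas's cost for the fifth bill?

$3,287

Bill 1, $395: fully absorbed by the deductible. Patient pays $395; OOP now $395.
Bill 2, $374: fully absorbed by the deductible. Cost to patient: $374. OOP to date $769.
Bill 3, $4,534: deductible takes $1,208, $3,326 remains; coinsurance $3,326 × 50% = $1,663. Cost to patient: $2,871. OOP to date $3,640.
Bill 4, $346: deductible met; 50% of $346 = $173. Cost to patient: $173. OOP to date $3,813.
Bill 5, $9,982: 50% coinsurance on $9,982 = $4,991. That would push OOP to $8,804, over the $7,100 cap, so patient pays $7,100 − $3,813 = $3,287.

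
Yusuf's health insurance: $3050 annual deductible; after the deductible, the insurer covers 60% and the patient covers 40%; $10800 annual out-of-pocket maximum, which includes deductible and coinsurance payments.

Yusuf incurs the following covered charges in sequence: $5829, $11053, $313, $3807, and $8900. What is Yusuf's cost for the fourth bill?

Claim 1 — $5829: $3050 to deductible, leaving $2779; 40% of $2779 = $1111.60. Patient pays $4161.60; OOP now $4161.60.
Claim 2 — $11053: 40% coinsurance on $11053 = $4421.20. Patient pays $4421.20; OOP now $8582.80.
Claim 3 — $313: deductible already satisfied, so patient's share is 40% × $313 = $125.20. Patient owes $125.20 (running OOP $8708).
Claim 4 — $3807: deductible already satisfied, so patient's share is 40% × $3807 = $1522.80. Patient owes $1522.80 (running OOP $10230.80).

$1522.80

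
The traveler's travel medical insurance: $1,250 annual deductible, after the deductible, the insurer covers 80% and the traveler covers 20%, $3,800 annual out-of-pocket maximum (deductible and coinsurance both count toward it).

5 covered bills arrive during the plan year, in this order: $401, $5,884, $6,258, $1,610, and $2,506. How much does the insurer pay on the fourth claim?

#1 ($401): entire amount goes to the deductible. Traveler owes $401 (running OOP $401). Insurer: $401 − $401 = $0.
#2 ($5,884): $849 to deductible, leaving $5,035; traveler's 20% is $1,007. Cost to traveler: $1,856. OOP to date $2,257. Insurer: $5,884 − $1,856 = $4,028.
#3 ($6,258): deductible already satisfied, so traveler's share is 20% × $6,258 = $1,251.60. Traveler owes $1,251.60 (running OOP $3,508.60). Insurer: $6,258 − $1,251.60 = $5,006.40.
#4 ($1,610): deductible met; 20% of $1,610 = $322. OOP would hit $3,830.60 > $3,800, so the cap limits the traveler to $3,800 − $3,508.60 = $291.40. Insurer: $1,610 − $291.40 = $1,318.60.

$1,318.60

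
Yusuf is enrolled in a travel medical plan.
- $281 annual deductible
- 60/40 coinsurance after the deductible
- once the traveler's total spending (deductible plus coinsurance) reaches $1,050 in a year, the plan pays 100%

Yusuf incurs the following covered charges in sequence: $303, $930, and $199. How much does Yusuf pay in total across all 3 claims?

$741.40

Claim 1 — $303: deductible takes $281, $22 remains; 40% of $22 = $8.80. Cost to traveler: $289.80. OOP to date $289.80.
Claim 2 — $930: 40% coinsurance on $930 = $372. Cost to traveler: $372. OOP to date $661.80.
Claim 3 — $199: 40% coinsurance on $199 = $79.60. Cost to traveler: $79.60. OOP to date $741.40.
Summing the traveler's payments: $289.80 + $372 + $79.60 = $741.40.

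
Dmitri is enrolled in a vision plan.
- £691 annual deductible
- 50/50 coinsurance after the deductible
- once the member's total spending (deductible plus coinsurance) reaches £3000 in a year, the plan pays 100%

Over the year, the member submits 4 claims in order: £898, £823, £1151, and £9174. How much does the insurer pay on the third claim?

£575.50

Claim 1 (£898): £691 finishes the deductible; £207 goes to coinsurance; coinsurance £207 × 50% = £103.50. Cost to member: £794.50. OOP to date £794.50. Plan pays £898 − £794.50 = £103.50.
Claim 2 (£823): deductible already satisfied, so member's share is 50% × £823 = £411.50. Member owes £411.50 (running OOP £1206). Plan pays £823 − £411.50 = £411.50.
Claim 3 (£1151): deductible already satisfied, so member's share is 50% × £1151 = £575.50. Member pays £575.50; OOP now £1781.50. Plan pays £1151 − £575.50 = £575.50.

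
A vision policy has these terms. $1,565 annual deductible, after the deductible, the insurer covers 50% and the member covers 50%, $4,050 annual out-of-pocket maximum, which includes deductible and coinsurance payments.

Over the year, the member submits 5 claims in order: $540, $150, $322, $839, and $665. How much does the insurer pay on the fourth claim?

Claim 1 ($540): entire amount goes to the deductible. Cost to member: $540. OOP to date $540. Insurer: $540 − $540 = $0.
Claim 2 ($150): fully absorbed by the deductible. Cost to member: $150. OOP to date $690. Plan pays $150 − $150 = $0.
Claim 3 ($322): fully absorbed by the deductible. Member owes $322 (running OOP $1,012). Plan pays $322 − $322 = $0.
Claim 4 ($839): deductible takes $553, $286 remains; coinsurance $286 × 50% = $143. Member pays $696; OOP now $1,708. Insurer: $839 − $696 = $143.

$143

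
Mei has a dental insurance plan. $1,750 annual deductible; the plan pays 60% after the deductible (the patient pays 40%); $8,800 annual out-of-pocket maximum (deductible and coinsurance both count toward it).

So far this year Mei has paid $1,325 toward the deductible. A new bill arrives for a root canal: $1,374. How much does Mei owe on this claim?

$804.60

$1,325 of the $1,750 deductible is already met, leaving $425.
That leaves $1,374 − $425 = $949 for coinsurance.
Patient's 40% share of $949 is $379.60.
So the patient owes $425 + $379.60 = $804.60 before any cap.
Total out-of-pocket so far would be $1,325 + $804.60 = $2,129.60, below the $8,800 cap — no reduction.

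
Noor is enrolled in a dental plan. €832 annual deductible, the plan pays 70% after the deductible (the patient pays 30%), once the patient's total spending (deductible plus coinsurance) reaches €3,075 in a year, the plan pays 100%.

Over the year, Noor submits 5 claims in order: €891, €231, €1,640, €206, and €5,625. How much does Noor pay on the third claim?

Claim 1 (€891): €832 finishes the deductible; €59 goes to coinsurance; coinsurance €59 × 30% = €17.70. Patient owes €849.70 (running OOP €849.70).
Claim 2 (€231): deductible already satisfied, so patient's share is 30% × €231 = €69.30. Cost to patient: €69.30. OOP to date €919.
Claim 3 (€1,640): 30% coinsurance on €1,640 = €492. Cost to patient: €492. OOP to date €1,411.

€492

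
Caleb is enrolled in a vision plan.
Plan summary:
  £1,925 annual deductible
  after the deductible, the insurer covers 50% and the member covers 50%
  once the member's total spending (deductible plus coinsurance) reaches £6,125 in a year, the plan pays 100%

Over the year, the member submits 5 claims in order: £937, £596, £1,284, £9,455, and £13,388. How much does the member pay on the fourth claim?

Claim 1 — £937: entire amount goes to the deductible. Cost to member: £937. OOP to date £937.
Claim 2 — £596: entire amount goes to the deductible. Member pays £596; OOP now £1,533.
Claim 3 — £1,284: £392 to deductible, leaving £892; member's 50% is £446. Member owes £838 (running OOP £2,371).
Claim 4 — £9,455: 50% coinsurance on £9,455 = £4,727.50. Adding that to £2,371 gives £7,098.50, past the £6,125 cap; member pays only £6,125 − £2,371 = £3,754.

£3,754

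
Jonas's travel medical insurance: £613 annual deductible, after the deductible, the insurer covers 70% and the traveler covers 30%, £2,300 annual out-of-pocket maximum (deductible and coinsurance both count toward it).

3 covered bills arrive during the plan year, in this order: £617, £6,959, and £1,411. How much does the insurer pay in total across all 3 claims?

£6,687

Claim 1 (£617): £613 finishes the deductible; £4 goes to coinsurance; coinsurance £4 × 30% = £1.20. Cost to traveler: £614.20. OOP to date £614.20. Plan pays £617 − £614.20 = £2.80.
Claim 2 (£6,959): deductible already satisfied, so traveler's share is 30% × £6,959 = £2,087.70. That would push OOP to £2,701.90, over the £2,300 cap, so traveler pays £2,300 − £614.20 = £1,685.80. Insurer: £6,959 − £1,685.80 = £5,273.20.
Claim 3 (£1,411): deductible already satisfied, so traveler's share is 30% × £1,411 = £423.30. OOP would hit £2,723.30 > £2,300, so the cap limits the traveler to £2,300 − £2,300 = £0. Plan pays £1,411 − £0 = £1,411.
Insurer total = bills − traveler's total = £8,987 − £2,300 = £6,687.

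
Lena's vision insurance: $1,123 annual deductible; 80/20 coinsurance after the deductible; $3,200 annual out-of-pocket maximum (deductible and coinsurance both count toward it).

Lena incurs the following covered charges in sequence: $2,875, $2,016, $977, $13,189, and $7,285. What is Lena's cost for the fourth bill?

$1,128

Claim 1 ($2,875): $1,123 finishes the deductible; $1,752 goes to coinsurance; member's 20% is $350.40. Member owes $1,473.40 (running OOP $1,473.40).
Claim 2 ($2,016): deductible already satisfied, so member's share is 20% × $2,016 = $403.20. Member owes $403.20 (running OOP $1,876.60).
Claim 3 ($977): deductible met; 20% of $977 = $195.40. Member pays $195.40; OOP now $2,072.
Claim 4 ($13,189): deductible already satisfied, so member's share is 20% × $13,189 = $2,637.80. Adding that to $2,072 gives $4,709.80, past the $3,200 cap; member pays only $3,200 − $2,072 = $1,128.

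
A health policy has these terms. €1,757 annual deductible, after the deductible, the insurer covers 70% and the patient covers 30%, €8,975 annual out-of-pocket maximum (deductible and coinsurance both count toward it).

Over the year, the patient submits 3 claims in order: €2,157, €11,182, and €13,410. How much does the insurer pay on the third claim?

€9,666.60

Claim 1 (€2,157): deductible takes €1,757, €400 remains; 30% of €400 = €120. Patient owes €1,877 (running OOP €1,877). Insurer: €2,157 − €1,877 = €280.
Claim 2 (€11,182): deductible already satisfied, so patient's share is 30% × €11,182 = €3,354.60. Patient owes €3,354.60 (running OOP €5,231.60). Plan pays €11,182 − €3,354.60 = €7,827.40.
Claim 3 (€13,410): deductible met; 30% of €13,410 = €4,023. OOP would hit €9,254.60 > €8,975, so the cap limits the patient to €8,975 − €5,231.60 = €3,743.40. Insurer: €13,410 − €3,743.40 = €9,666.60.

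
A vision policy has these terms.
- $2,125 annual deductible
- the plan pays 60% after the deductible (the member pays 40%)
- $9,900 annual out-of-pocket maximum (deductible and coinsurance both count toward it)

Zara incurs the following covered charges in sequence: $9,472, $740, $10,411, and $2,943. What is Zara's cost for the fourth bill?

$375.80

#1 ($9,472): deductible takes $2,125, $7,347 remains; member's 40% is $2,938.80. Member pays $5,063.80; OOP now $5,063.80.
#2 ($740): deductible already satisfied, so member's share is 40% × $740 = $296. Member pays $296; OOP now $5,359.80.
#3 ($10,411): 40% coinsurance on $10,411 = $4,164.40. Member pays $4,164.40; OOP now $9,524.20.
#4 ($2,943): 40% coinsurance on $2,943 = $1,177.20. OOP would hit $10,701.40 > $9,900, so the cap limits the member to $9,900 − $9,524.20 = $375.80.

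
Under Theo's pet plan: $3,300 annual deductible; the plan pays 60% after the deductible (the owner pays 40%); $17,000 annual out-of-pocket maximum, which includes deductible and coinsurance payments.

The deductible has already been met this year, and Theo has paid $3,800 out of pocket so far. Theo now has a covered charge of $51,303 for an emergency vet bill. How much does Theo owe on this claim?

With the deductible met, the entire $51,303 is subject to coinsurance.
Owner's 40% share of $51,303 is $20,521.20.
Year-to-date out-of-pocket would reach $3,800 + $20,521.20 = $24,321.20, above the $17,000 maximum, so the owner pays only $17,000 − $3,800 = $13,200.

$13,200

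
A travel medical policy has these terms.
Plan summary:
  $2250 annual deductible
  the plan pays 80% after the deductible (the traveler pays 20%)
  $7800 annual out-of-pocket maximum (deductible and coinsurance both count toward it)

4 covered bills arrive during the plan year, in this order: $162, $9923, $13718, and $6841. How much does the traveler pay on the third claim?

Claim 1 — $162: fully absorbed by the deductible. Traveler owes $162 (running OOP $162).
Claim 2 — $9923: $2088 finishes the deductible; $7835 goes to coinsurance; coinsurance $7835 × 20% = $1567. Traveler owes $3655 (running OOP $3817).
Claim 3 — $13718: deductible already satisfied, so traveler's share is 20% × $13718 = $2743.60. Traveler pays $2743.60; OOP now $6560.60.

$2743.60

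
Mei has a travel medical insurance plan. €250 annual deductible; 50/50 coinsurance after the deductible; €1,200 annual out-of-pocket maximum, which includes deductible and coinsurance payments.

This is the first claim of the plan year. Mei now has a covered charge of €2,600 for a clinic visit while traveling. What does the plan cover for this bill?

The full €250 deductible is still open; €250 of this bill applies to it.
The remaining €2,350 (= €2,600 − €250) moves to coinsurance.
Traveler's 50% share of €2,350 is €1,175.
That puts the traveler's cost at €250 + €1,175 = €1,425 before any cap.
Year-to-date out-of-pocket would reach €0 + €1,425 = €1,425, above the €1,200 maximum, so the traveler pays only €1,200 − €0 = €1,200.
The plan picks up €2,600 − €1,200 = €1,400.

€1,400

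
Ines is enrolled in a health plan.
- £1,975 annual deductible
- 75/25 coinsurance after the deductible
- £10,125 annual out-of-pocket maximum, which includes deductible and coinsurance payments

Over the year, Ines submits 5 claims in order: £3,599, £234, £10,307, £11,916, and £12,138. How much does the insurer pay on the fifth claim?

£10,008.25

Claim 1 (£3,599): £1,975 finishes the deductible; £1,624 goes to coinsurance; 25% of £1,624 = £406. Patient owes £2,381 (running OOP £2,381). Insurer: £3,599 − £2,381 = £1,218.
Claim 2 (£234): 25% coinsurance on £234 = £58.50. Patient pays £58.50; OOP now £2,439.50. Plan pays £234 − £58.50 = £175.50.
Claim 3 (£10,307): deductible already satisfied, so patient's share is 25% × £10,307 = £2,576.75. Patient pays £2,576.75; OOP now £5,016.25. Plan pays £10,307 − £2,576.75 = £7,730.25.
Claim 4 (£11,916): 25% coinsurance on £11,916 = £2,979. Cost to patient: £2,979. OOP to date £7,995.25. Plan pays £11,916 − £2,979 = £8,937.
Claim 5 (£12,138): deductible met; 25% of £12,138 = £3,034.50. That would push OOP to £11,029.75, over the £10,125 cap, so patient pays £10,125 − £7,995.25 = £2,129.75. Plan pays £12,138 − £2,129.75 = £10,008.25.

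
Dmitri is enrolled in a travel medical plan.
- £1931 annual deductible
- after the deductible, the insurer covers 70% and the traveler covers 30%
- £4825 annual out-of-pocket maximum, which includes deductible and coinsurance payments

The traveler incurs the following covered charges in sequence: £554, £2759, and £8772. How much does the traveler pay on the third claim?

Bill 1, £554: entire amount goes to the deductible. Cost to traveler: £554. OOP to date £554.
Bill 2, £2759: deductible takes £1377, £1382 remains; coinsurance £1382 × 30% = £414.60. Cost to traveler: £1791.60. OOP to date £2345.60.
Bill 3, £8772: deductible already satisfied, so traveler's share is 30% × £8772 = £2631.60. Adding that to £2345.60 gives £4977.20, past the £4825 cap; traveler pays only £4825 − £2345.60 = £2479.40.

£2479.40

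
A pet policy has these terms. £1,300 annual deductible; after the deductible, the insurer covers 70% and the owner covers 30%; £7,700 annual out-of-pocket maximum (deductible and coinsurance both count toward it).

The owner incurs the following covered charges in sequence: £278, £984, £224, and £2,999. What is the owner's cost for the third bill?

Claim 1 (£278): all of it applies to the deductible. Owner pays £278; OOP now £278.
Claim 2 (£984): fully absorbed by the deductible. Cost to owner: £984. OOP to date £1,262.
Claim 3 (£224): deductible takes £38, £186 remains; owner's 30% is £55.80. Cost to owner: £93.80. OOP to date £1,355.80.

£93.80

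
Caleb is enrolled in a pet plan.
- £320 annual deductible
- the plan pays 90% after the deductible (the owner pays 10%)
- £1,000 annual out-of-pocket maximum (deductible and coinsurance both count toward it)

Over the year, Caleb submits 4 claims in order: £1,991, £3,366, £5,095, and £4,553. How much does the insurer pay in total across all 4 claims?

£14,005

Claim 1 (£1,991): £320 finishes the deductible; £1,671 goes to coinsurance; owner's 10% is £167.10. Cost to owner: £487.10. OOP to date £487.10. Insurer: £1,991 − £487.10 = £1,503.90.
Claim 2 (£3,366): 10% coinsurance on £3,366 = £336.60. Owner pays £336.60; OOP now £823.70. Plan pays £3,366 − £336.60 = £3,029.40.
Claim 3 (£5,095): deductible met; 10% of £5,095 = £509.50. OOP would hit £1,333.20 > £1,000, so the cap limits the owner to £1,000 − £823.70 = £176.30. Plan pays £5,095 − £176.30 = £4,918.70.
Claim 4 (£4,553): deductible already satisfied, so owner's share is 10% × £4,553 = £455.30. Adding that to £1,000 gives £1,455.30, past the £1,000 cap; owner pays only £1,000 − £1,000 = £0. Plan pays £4,553 − £0 = £4,553.
Insurer total: £1,503.90 + £3,029.40 + £4,918.70 + £4,553 = £14,005.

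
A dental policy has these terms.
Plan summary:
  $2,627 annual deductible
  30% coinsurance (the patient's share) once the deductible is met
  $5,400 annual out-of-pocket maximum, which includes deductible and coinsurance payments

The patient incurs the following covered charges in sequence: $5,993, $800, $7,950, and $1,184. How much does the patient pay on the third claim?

$1,523.20

Claim 1 ($5,993): deductible takes $2,627, $3,366 remains; patient's 30% is $1,009.80. Patient pays $3,636.80; OOP now $3,636.80.
Claim 2 ($800): 30% coinsurance on $800 = $240. Patient owes $240 (running OOP $3,876.80).
Claim 3 ($7,950): deductible already satisfied, so patient's share is 30% × $7,950 = $2,385. That would push OOP to $6,261.80, over the $5,400 cap, so patient pays $5,400 − $3,876.80 = $1,523.20.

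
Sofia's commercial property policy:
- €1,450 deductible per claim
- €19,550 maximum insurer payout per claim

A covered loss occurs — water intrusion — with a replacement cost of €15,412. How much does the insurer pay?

€13,962

Subtract the deductible: €15,412 − €1,450 = €13,962.
That's under the €19,550 cap, so the insurer reimburses the full €13,962.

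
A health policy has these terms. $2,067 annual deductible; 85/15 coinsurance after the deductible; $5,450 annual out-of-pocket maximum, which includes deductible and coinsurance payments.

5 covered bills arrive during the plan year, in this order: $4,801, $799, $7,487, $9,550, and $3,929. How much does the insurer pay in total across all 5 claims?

$21,116

Claim 1 — $4,801: deductible takes $2,067, $2,734 remains; coinsurance $2,734 × 15% = $410.10. Cost to patient: $2,477.10. OOP to date $2,477.10. Insurer: $4,801 − $2,477.10 = $2,323.90.
Claim 2 — $799: deductible met; 15% of $799 = $119.85. Cost to patient: $119.85. OOP to date $2,596.95. Plan pays $799 − $119.85 = $679.15.
Claim 3 — $7,487: deductible met; 15% of $7,487 = $1,123.05. Patient pays $1,123.05; OOP now $3,720. Insurer: $7,487 − $1,123.05 = $6,363.95.
Claim 4 — $9,550: deductible already satisfied, so patient's share is 15% × $9,550 = $1,432.50. Patient pays $1,432.50; OOP now $5,152.50. Plan pays $9,550 − $1,432.50 = $8,117.50.
Claim 5 — $3,929: deductible met; 15% of $3,929 = $589.35. OOP would hit $5,741.85 > $5,450, so the cap limits the patient to $5,450 − $5,152.50 = $297.50. Insurer: $3,929 − $297.50 = $3,631.50.
Insurer total = bills − patient's total = $26,566 − $5,450 = $21,116.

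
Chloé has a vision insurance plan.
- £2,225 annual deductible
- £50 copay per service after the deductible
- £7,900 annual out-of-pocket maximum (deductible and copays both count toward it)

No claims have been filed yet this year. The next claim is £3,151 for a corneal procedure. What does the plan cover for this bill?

Nothing has been paid toward the £2,225 deductible, so the first £2,225 of this charge is applied there.
That leaves £3,151 − £2,225 = £926 for the copay.
Copay on this service: £50.
That puts the member's cost at £2,225 + £50 = £2,275 before any cap.
Cumulative spending £0 + £2,275 = £2,275 stays under the £7,900 maximum.
Insurer pays the balance: £3,151 − £2,275 = £876.

£876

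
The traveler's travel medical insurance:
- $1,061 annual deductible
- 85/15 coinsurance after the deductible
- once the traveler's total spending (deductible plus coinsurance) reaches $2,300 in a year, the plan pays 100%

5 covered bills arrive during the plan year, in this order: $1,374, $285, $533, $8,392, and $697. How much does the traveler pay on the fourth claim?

$1,069.35

Claim 1 ($1,374): $1,061 finishes the deductible; $313 goes to coinsurance; traveler's 15% is $46.95. Traveler pays $1,107.95; OOP now $1,107.95.
Claim 2 ($285): 15% coinsurance on $285 = $42.75. Traveler pays $42.75; OOP now $1,150.70.
Claim 3 ($533): deductible met; 15% of $533 = $79.95. Traveler pays $79.95; OOP now $1,230.65.
Claim 4 ($8,392): deductible already satisfied, so traveler's share is 15% × $8,392 = $1,258.80. That would push OOP to $2,489.45, over the $2,300 cap, so traveler pays $2,300 − $1,230.65 = $1,069.35.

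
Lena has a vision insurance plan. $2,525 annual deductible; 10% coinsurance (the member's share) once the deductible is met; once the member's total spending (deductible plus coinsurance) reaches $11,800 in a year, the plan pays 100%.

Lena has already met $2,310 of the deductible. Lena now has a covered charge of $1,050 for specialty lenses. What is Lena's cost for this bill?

$298.50

$2,310 of the $2,525 deductible is already met, leaving $215.
That leaves $1,050 − $215 = $835 for coinsurance.
Coinsurance: $835 × 10% = $83.50.
Member responsibility before any cap: $215 + $83.50 = $298.50.
Year-to-date out-of-pocket becomes $2,310 + $298.50 = $2,608.50, still under the $11,800 maximum, so no cap applies.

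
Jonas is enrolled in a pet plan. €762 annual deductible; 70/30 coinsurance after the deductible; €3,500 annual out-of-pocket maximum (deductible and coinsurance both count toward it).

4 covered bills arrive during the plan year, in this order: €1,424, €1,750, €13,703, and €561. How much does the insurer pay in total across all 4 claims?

€13,938

Claim 1 (€1,424): €762 to deductible, leaving €662; coinsurance €662 × 30% = €198.60. Owner pays €960.60; OOP now €960.60. Plan pays €1,424 − €960.60 = €463.40.
Claim 2 (€1,750): deductible met; 30% of €1,750 = €525. Owner owes €525 (running OOP €1,485.60). Plan pays €1,750 − €525 = €1,225.
Claim 3 (€13,703): deductible met; 30% of €13,703 = €4,110.90. OOP would hit €5,596.50 > €3,500, so the cap limits the owner to €3,500 − €1,485.60 = €2,014.40. Insurer: €13,703 − €2,014.40 = €11,688.60.
Claim 4 (€561): deductible met; 30% of €561 = €168.30. That would push OOP to €3,668.30, over the €3,500 cap, so owner pays €3,500 − €3,500 = €0. Plan pays €561 − €0 = €561.
Insurer total: €463.40 + €1,225 + €11,688.60 + €561 = €13,938.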